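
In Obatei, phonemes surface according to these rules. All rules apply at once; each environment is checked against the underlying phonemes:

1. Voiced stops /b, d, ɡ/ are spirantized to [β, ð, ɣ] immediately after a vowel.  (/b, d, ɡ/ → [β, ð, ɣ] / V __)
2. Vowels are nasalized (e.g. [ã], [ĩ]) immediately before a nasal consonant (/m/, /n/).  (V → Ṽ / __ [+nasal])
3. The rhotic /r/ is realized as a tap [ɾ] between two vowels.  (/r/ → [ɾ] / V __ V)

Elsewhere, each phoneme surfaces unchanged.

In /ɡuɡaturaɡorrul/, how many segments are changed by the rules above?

3

Segments that undergo a rule: /ɡ/ → [ɣ] (rule 1); /r/ → [ɾ] (rule 3); /ɡ/ → [ɣ] (rule 1).
All other segments surface unchanged.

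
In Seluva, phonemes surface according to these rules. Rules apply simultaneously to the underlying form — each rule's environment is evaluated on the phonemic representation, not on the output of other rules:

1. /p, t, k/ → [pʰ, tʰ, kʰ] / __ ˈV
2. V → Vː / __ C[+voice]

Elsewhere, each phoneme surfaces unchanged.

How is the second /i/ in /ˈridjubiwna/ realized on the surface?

[iː]

/i/ meets the environment for rule 2 (before a voiced consonant) → [iː].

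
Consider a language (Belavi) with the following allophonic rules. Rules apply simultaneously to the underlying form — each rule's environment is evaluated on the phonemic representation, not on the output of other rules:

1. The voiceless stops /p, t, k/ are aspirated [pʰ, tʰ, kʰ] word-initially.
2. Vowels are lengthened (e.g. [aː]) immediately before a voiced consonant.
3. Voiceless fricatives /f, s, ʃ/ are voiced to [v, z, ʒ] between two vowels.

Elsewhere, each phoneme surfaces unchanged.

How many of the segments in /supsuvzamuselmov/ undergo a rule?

Segments that undergo a rule: /u/ → [uː] (rule 2); /a/ → [aː] (rule 2); /s/ → [z] (rule 3); /e/ → [eː] (rule 2); /o/ → [oː] (rule 2).
All other segments surface unchanged.

5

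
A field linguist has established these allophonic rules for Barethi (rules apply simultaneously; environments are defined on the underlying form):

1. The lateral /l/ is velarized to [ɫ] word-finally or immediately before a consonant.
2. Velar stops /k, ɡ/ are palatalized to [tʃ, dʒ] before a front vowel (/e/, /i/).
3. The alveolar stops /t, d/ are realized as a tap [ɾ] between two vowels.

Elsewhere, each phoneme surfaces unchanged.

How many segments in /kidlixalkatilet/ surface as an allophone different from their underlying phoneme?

Segments that undergo a rule: /k/ → [tʃ] (rule 2); /l/ → [ɫ] (rule 1); /t/ → [ɾ] (rule 3).
All other segments surface unchanged.

3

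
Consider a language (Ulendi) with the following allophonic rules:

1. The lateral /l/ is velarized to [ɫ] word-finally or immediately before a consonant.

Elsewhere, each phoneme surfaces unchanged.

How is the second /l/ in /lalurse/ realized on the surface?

/l/ (between /a/ and /u/) is in the target of rule 1 but the environment (word-finally or immediately before a consonant) is not met → [l].

[l]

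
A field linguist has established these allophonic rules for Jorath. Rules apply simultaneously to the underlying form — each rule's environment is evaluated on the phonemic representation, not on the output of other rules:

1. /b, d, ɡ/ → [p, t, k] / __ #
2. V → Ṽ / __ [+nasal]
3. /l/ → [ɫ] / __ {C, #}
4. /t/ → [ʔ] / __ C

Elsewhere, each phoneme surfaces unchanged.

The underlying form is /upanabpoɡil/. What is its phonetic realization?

[upãnabpoɡiɫ]

/u/ (word-initial) fails the environment for rule 2, so it stays [u].
/p/ (between /u/ and /a/) is unaffected → [p].
Rule 2 applies to /a/ (between /p/ and /n/: before a nasal consonant) → [ã].
/n/ (between /a/ and /a/) is unaffected → [n].
/a/ (between /n/ and /b/) fails the environment for rule 2, so it stays [a].
/b/ (between /a/ and /p/): rule 1 targets it, but not word-finally → unchanged [b].
/p/ (between /b/ and /o/): no rule targets it → [p].
/o/ (between /p/ and /ɡ/): rule 2 targets it, but not before a nasal consonant → unchanged [o].
/ɡ/ (between /o/ and /i/) fails the environment for rule 1, so it stays [ɡ].
/i/ (between /ɡ/ and /l/): rule 2 targets it, but not before a nasal consonant → unchanged [i].
/l/ (word-final) occurs word-finally or immediately before a consonant → [ɫ] by rule 3.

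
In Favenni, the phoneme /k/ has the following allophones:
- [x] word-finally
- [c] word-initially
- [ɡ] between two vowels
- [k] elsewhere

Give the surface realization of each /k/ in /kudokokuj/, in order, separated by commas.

[c], [ɡ], [ɡ]

Occurrence 1 (position 1): word-initially → [c].
Occurrence 2 (position 5): between two vowels → [ɡ].
Occurrence 3 (position 7): between two vowels → [ɡ].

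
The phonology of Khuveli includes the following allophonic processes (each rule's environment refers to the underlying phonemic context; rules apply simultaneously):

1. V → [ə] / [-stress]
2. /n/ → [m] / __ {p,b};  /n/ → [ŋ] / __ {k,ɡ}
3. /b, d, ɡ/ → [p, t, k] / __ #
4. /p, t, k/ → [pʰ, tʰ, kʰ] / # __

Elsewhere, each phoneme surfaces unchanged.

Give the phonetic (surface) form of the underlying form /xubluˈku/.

[xəbləˈku]

/x/ (word-initial): no rule targets it → [x].
/u/ — between /x/ and /b/, in an unstressed syllable — surfaces as [ə] (rule 1).
/b/ (between /u/ and /l/) is in the target of rule 3 but the environment (word-finally) is not met → [b].
/l/ — not in any rule's target class → [l].
/u/ — between /l/ and /k/, in an unstressed syllable — surfaces as [ə] (rule 1).
/k/ (between /u/ and /u/) is in the target of rule 4 but the environment (word-initially) is not met → [k].
/u/ (word-final) is in the target of rule 1 but the environment (in an unstressed syllable) is not met → [u].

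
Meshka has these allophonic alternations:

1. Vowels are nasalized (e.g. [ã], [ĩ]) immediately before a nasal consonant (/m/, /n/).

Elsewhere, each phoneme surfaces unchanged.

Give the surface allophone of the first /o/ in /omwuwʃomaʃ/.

Rule 1 applies to /o/ (word-initial: before a nasal consonant) → [õ].

[õ]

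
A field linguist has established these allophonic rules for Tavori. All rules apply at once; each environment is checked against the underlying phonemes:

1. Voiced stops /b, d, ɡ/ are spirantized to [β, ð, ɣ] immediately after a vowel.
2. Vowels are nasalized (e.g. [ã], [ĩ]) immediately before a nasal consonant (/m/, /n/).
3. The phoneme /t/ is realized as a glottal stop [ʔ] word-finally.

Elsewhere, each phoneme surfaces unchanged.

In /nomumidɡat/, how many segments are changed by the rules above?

4

Segments that undergo a rule: /o/ → [õ] (rule 2); /u/ → [ũ] (rule 2); /d/ → [ð] (rule 1); /t/ → [ʔ] (rule 3).
All other segments surface unchanged.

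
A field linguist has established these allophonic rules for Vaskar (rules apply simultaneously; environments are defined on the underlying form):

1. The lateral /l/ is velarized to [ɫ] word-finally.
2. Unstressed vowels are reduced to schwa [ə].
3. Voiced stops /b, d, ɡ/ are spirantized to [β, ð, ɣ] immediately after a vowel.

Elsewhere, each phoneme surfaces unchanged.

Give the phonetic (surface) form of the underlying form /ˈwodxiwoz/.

[ˈwoðxəwəz]

/w/ (word-initial): no rule targets it → [w].
/o/ (between /w/ and /d/) is in the target of rule 2 but the environment (in an unstressed syllable) is not met → [o].
/d/ (between /o/ and /x/) occurs immediately after a vowel → [ð] by rule 3.
/x/ (between /d/ and /i/) is unaffected → [x].
/i/ (between /x/ and /w/): in an unstressed syllable, so rule 2 applies → [ə].
/w/ — not in any rule's target class → [w].
/o/ (between /w/ and /z/): in an unstressed syllable, so rule 2 applies → [ə].
/z/ stays [z].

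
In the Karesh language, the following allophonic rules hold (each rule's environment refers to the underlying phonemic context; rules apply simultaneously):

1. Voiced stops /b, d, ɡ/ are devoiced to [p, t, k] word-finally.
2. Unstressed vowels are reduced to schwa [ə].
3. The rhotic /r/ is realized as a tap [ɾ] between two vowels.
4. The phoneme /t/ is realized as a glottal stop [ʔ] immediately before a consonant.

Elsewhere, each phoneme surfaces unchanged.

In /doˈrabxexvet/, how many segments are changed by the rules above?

4

Segments that undergo a rule: /o/ → [ə] (rule 2); /r/ → [ɾ] (rule 3); /e/ → [ə] (rule 2); /e/ → [ə] (rule 2).
All other segments surface unchanged.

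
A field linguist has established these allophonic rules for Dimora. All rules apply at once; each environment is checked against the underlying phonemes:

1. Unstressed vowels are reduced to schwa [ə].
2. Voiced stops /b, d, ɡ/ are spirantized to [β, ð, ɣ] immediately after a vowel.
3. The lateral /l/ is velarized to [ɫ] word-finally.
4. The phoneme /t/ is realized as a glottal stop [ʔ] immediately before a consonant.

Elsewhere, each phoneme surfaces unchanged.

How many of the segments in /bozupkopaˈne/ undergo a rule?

4

Segments that undergo a rule: /o/ → [ə] (rule 1); /u/ → [ə] (rule 1); /o/ → [ə] (rule 1); /a/ → [ə] (rule 1).
All other segments surface unchanged.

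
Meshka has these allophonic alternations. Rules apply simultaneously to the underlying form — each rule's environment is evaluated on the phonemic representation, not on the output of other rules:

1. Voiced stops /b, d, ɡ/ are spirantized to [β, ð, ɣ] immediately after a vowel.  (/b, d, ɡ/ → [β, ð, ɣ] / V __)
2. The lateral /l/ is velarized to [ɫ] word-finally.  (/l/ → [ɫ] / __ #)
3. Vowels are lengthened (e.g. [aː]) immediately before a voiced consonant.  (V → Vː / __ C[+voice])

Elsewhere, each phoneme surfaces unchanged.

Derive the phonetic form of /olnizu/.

/o/ (word-initial) occurs before a voiced consonant → [oː] by rule 3.
/l/ (between /o/ and /n/): rule 2 targets it, but not word-finally → unchanged [l].
/n/ (between /l/ and /i/) is unaffected → [n].
Rule 3 applies to /i/ (between /n/ and /z/: before a voiced consonant) → [iː].
/z/ stays [z].
/u/ — word-final; rule 3 does not apply here → [u].

[oːlniːzu]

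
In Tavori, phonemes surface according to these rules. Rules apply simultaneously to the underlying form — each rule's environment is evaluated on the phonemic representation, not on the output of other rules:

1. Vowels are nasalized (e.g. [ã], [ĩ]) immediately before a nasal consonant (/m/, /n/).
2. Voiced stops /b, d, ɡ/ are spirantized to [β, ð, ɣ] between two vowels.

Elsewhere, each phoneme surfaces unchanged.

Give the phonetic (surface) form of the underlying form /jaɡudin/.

/j/ (word-initial): no rule targets it → [j].
/a/ — between /j/ and /ɡ/; rule 1 does not apply here → [a].
Rule 2 applies to /ɡ/ (between /a/ and /u/: between two vowels) → [ɣ].
/u/ (between /ɡ/ and /d/): rule 1 targets it, but not before a nasal consonant → unchanged [u].
Rule 2 applies to /d/ (between /u/ and /i/: between two vowels) → [ð].
/i/ (between /d/ and /n/) occurs before a nasal consonant → [ĩ] by rule 1.
/n/ (word-final): no rule targets it → [n].

[jaɣuðĩn]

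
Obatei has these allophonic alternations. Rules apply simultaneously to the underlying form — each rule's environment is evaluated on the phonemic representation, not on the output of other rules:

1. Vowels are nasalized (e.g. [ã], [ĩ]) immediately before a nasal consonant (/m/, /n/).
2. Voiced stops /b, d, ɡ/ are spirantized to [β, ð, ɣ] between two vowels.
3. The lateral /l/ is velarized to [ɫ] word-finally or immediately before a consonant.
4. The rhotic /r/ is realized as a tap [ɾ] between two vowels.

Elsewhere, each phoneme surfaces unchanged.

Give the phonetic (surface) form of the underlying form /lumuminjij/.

/l/ (word-initial) is in the target of rule 3 but the environment (word-finally or immediately before a consonant) is not met → [l].
/u/ — between /l/ and /m/, before a nasal consonant — surfaces as [ũ] (rule 1).
/m/ — not in any rule's target class → [m].
/u/ (between /m/ and /m/) occurs before a nasal consonant → [ũ] by rule 1.
/m/ (between /u/ and /i/) is unaffected → [m].
/i/ meets the environment for rule 1 (before a nasal consonant) → [ĩ].
/n/ (between /i/ and /j/): no rule targets it → [n].
/j/ — not in any rule's target class → [j].
/i/ (between /j/ and /j/): rule 1 targets it, but not before a nasal consonant → unchanged [i].
/j/ stays [j].

[lũmũmĩnjij]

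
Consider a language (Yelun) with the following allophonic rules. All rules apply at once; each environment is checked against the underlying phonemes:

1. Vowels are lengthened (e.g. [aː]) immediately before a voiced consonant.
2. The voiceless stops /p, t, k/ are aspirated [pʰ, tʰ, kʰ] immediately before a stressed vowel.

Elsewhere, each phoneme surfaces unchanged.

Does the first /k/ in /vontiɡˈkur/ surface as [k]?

/k/ (between /ɡ/ and /u/) occurs immediately before a stressed vowel → [kʰ] by rule 2.
The actual realization is [kʰ], not [k].

No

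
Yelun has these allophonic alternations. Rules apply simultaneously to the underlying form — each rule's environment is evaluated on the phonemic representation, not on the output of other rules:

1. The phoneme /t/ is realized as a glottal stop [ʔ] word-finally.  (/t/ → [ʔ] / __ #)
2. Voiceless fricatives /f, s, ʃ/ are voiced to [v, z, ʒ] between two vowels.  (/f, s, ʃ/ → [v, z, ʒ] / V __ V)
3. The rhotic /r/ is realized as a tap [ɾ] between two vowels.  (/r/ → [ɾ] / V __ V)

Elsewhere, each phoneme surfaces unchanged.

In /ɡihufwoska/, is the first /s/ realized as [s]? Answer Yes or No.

Yes

/s/ (between /o/ and /k/): rule 2 targets it, but not between two vowels → unchanged [s].
The actual realization is [s], which matches [s].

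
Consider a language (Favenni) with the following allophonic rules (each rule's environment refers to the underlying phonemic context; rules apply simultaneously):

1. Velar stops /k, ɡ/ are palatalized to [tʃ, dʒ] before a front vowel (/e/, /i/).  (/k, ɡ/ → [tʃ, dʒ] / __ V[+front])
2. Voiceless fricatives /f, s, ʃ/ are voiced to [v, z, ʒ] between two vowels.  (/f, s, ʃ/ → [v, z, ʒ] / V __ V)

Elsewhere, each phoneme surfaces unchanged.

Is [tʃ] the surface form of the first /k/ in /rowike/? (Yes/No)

Yes

/k/ (between /i/ and /e/): before a front vowel, so rule 1 applies → [tʃ].
The actual realization is [tʃ], which matches [tʃ].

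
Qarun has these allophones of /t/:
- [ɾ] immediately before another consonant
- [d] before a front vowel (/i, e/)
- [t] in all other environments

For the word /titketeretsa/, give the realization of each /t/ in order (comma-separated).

[d], [ɾ], [d], [ɾ]

Occurrence 1 (position 1): before a front vowel (/i, e/) → [d].
Occurrence 2 (position 3): immediately before another consonant → [ɾ].
Occurrence 3 (position 6): before a front vowel (/i, e/) → [d].
Occurrence 4 (position 10): immediately before another consonant → [ɾ].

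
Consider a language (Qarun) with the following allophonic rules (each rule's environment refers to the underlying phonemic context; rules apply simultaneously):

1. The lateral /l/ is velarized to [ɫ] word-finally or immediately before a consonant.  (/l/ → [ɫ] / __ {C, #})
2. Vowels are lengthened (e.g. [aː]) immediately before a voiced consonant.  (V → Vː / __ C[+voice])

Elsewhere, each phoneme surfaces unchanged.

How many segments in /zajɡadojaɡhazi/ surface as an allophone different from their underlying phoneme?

5

Segments that undergo a rule: /a/ → [aː] (rule 2); /a/ → [aː] (rule 2); /o/ → [oː] (rule 2); /a/ → [aː] (rule 2); /a/ → [aː] (rule 2).
All other segments surface unchanged.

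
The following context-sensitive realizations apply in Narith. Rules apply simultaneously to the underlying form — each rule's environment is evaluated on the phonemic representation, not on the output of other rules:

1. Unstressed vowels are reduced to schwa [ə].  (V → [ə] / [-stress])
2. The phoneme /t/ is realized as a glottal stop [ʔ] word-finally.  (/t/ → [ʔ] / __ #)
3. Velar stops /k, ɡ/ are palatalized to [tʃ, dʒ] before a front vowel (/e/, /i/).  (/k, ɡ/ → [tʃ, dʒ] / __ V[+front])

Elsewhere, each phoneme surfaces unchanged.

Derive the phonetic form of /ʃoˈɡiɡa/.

[ʃəˈdʒiɡə]

/o/ (between /ʃ/ and /ɡ/) occurs in an unstressed syllable → [ə] by rule 1.
/ɡ/ meets the environment for rule 3 (before a front vowel) → [dʒ].
/i/ (between /ɡ/ and /ɡ/): rule 1 targets it, but not in an unstressed syllable → unchanged [i].
/ɡ/ (between /i/ and /a/) fails the environment for rule 3, so it stays [ɡ].
/a/ — word-final, in an unstressed syllable — surfaces as [ə] (rule 1).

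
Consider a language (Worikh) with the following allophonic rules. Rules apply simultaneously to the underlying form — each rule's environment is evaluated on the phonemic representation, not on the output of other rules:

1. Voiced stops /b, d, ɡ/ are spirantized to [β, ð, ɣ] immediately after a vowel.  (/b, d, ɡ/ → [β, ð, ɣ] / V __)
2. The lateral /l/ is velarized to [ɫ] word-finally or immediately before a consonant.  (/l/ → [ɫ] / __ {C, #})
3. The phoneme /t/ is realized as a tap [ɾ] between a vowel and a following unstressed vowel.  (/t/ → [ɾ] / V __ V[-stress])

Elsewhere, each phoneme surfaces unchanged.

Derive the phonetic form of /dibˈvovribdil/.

/d/ — word-initial; rule 1 does not apply here → [d].
Rule 1 applies to /b/ (between /i/ and /v/: immediately after a vowel) → [β].
/b/ — between /i/ and /d/, immediately after a vowel — surfaces as [β] (rule 1).
/d/ (between /b/ and /i/): rule 1 targets it, but not immediately after a vowel → unchanged [d].
/l/ — word-final, word-finally or immediately before a consonant — surfaces as [ɫ] (rule 2).

[diβˈvovriβdiɫ]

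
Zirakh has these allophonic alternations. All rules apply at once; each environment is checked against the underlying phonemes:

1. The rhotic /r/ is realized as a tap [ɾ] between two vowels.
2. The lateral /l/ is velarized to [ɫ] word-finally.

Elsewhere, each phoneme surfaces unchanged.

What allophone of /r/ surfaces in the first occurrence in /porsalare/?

/r/ (between /o/ and /s/) is in the target of rule 1 but the environment (between two vowels) is not met → [r].

[r]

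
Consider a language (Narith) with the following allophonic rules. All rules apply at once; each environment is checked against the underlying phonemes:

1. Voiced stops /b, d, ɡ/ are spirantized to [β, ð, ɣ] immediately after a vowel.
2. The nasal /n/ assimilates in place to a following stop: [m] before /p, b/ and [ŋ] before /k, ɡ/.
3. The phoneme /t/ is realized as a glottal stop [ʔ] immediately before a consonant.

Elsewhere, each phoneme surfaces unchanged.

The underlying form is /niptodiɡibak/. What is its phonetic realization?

[niptoðiɣiβak]

/n/ (word-initial) fails the environment for rule 2, so it stays [n].
/i/ (between /n/ and /p/) is unaffected → [i].
/p/ — not in any rule's target class → [p].
/t/ (between /p/ and /o/): rule 3 targets it, but not immediately before a consonant → unchanged [t].
/o/ (between /t/ and /d/): no rule targets it → [o].
/d/ — between /o/ and /i/, immediately after a vowel — surfaces as [ð] (rule 1).
/i/ — not in any rule's target class → [i].
Rule 1 applies to /ɡ/ (between /i/ and /i/: immediately after a vowel) → [ɣ].
/i/ stays [i].
/b/ — between /i/ and /a/, immediately after a vowel — surfaces as [β] (rule 1).
/a/ stays [a].
/k/ stays [k].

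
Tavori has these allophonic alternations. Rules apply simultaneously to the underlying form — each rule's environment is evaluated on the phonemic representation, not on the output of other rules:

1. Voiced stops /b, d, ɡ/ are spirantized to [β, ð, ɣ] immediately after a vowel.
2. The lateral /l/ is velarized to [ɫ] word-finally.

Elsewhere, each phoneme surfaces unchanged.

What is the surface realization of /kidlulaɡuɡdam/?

[kiðlulaɣuɣdam]

/k/ (word-initial) is unaffected → [k].
/i/ stays [i].
/d/ meets the environment for rule 1 (immediately after a vowel) → [ð].
/l/ (between /d/ and /u/) is in the target of rule 2 but the environment (word-finally) is not met → [l].
/u/ (between /l/ and /l/): no rule targets it → [u].
/l/ — between /u/ and /a/; rule 2 does not apply here → [l].
/a/ (between /l/ and /ɡ/): no rule targets it → [a].
/ɡ/ (between /a/ and /u/) occurs immediately after a vowel → [ɣ] by rule 1.
/u/ (between /ɡ/ and /ɡ/): no rule targets it → [u].
Rule 1 applies to /ɡ/ (between /u/ and /d/: immediately after a vowel) → [ɣ].
/d/ (between /ɡ/ and /a/): rule 1 targets it, but not immediately after a vowel → unchanged [d].
/a/ (between /d/ and /m/) is unaffected → [a].
/m/ (word-final): no rule targets it → [m].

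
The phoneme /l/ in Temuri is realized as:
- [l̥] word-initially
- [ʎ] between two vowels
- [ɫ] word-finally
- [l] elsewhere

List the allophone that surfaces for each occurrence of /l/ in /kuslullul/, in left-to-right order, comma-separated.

Occurrence 1 (position 4): no conditioning environment matches → elsewhere allophone [l].
Occurrence 2 (position 6): no conditioning environment matches → elsewhere allophone [l].
Occurrence 3 (position 7): no conditioning environment matches → elsewhere allophone [l].
Occurrence 4 (position 9): word-finally → [ɫ].

[l], [l], [l], [ɫ]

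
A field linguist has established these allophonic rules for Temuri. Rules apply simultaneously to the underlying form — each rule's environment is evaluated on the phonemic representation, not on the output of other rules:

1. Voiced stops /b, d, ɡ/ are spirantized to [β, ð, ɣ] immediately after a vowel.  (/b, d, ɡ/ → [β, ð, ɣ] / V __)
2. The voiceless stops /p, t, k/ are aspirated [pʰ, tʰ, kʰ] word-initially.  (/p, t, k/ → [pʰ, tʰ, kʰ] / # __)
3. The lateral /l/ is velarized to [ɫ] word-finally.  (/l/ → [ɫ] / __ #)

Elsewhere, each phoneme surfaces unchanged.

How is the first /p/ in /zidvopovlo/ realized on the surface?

[p]

/p/ (between /o/ and /o/) fails the environment for rule 2, so it stays [p].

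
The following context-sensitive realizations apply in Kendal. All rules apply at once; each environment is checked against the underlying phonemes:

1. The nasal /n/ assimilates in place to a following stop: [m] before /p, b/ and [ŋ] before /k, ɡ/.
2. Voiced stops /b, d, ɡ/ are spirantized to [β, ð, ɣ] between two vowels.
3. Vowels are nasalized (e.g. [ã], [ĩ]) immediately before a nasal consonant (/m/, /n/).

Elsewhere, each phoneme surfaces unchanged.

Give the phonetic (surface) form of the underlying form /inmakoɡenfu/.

[ĩnmakoɣẽnfu]

/i/ (word-initial) occurs before a nasal consonant → [ĩ] by rule 3.
/n/ (between /i/ and /m/): rule 1 targets it, but not before a labial or velar stop → unchanged [n].
/a/ (between /m/ and /k/) is in the target of rule 3 but the environment (before a nasal consonant) is not met → [a].
/o/ (between /k/ and /ɡ/) is in the target of rule 3 but the environment (before a nasal consonant) is not met → [o].
/ɡ/ meets the environment for rule 2 (between two vowels) → [ɣ].
/e/ (between /ɡ/ and /n/) occurs before a nasal consonant → [ẽ] by rule 3.
/n/ (between /e/ and /f/) is in the target of rule 1 but the environment (before a labial or velar stop) is not met → [n].
/u/ (word-final) fails the environment for rule 3, so it stays [u].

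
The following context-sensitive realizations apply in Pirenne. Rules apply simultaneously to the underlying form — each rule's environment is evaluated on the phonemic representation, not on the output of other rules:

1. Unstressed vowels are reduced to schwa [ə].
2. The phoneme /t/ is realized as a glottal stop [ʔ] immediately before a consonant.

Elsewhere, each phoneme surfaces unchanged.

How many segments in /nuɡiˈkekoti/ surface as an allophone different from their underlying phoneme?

4

Segments that undergo a rule: /u/ → [ə] (rule 1); /i/ → [ə] (rule 1); /o/ → [ə] (rule 1); /i/ → [ə] (rule 1).
All other segments surface unchanged.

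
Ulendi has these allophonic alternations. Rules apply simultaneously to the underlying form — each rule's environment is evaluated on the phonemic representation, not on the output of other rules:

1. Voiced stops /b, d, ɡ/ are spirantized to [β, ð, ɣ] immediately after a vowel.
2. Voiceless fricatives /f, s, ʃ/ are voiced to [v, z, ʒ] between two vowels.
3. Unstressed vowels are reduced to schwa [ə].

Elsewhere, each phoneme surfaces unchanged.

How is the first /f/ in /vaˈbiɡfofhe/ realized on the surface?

/f/ (between /ɡ/ and /o/) is in the target of rule 2 but the environment (between two vowels) is not met → [f].

[f]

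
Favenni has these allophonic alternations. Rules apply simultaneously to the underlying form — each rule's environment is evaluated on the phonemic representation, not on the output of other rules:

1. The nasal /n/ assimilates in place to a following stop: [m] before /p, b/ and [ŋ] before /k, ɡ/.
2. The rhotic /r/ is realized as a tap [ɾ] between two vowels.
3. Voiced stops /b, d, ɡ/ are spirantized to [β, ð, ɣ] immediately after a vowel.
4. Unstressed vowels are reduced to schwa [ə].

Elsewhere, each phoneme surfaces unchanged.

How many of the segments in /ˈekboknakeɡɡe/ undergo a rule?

Segments that undergo a rule: /o/ → [ə] (rule 4); /a/ → [ə] (rule 4); /e/ → [ə] (rule 4); /ɡ/ → [ɣ] (rule 3); /e/ → [ə] (rule 4).
All other segments surface unchanged.

5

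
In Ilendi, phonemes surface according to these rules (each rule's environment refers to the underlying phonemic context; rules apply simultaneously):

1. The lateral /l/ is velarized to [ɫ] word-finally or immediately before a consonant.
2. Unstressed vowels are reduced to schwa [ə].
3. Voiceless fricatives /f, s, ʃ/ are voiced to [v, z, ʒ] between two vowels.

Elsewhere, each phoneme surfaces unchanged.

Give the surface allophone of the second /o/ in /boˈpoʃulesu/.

/o/ — between /p/ and /ʃ/; rule 2 does not apply here → [o].

[o]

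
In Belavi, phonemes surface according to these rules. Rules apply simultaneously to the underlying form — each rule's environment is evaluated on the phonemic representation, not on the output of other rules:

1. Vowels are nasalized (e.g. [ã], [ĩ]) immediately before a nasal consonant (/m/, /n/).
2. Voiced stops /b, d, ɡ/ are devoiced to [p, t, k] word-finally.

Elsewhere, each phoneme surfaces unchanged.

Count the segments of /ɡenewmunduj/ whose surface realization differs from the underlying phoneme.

Segments that undergo a rule: /e/ → [ẽ] (rule 1); /u/ → [ũ] (rule 1).
All other segments surface unchanged.

2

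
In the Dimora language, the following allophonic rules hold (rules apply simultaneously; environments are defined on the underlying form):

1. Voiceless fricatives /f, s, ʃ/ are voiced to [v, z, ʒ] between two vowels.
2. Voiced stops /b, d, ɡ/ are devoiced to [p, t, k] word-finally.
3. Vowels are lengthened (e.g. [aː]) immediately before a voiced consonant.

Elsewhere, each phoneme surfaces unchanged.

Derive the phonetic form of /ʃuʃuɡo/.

/ʃ/ — word-initial; rule 1 does not apply here → [ʃ].
/u/ — between /ʃ/ and /ʃ/; rule 3 does not apply here → [u].
/ʃ/ (between /u/ and /u/): between two vowels, so rule 1 applies → [ʒ].
/u/ meets the environment for rule 3 (before a voiced consonant) → [uː].
/ɡ/ (between /u/ and /o/) fails the environment for rule 2, so it stays [ɡ].
/o/ (word-final) is in the target of rule 3 but the environment (before a voiced consonant) is not met → [o].

[ʃuʒuːɡo]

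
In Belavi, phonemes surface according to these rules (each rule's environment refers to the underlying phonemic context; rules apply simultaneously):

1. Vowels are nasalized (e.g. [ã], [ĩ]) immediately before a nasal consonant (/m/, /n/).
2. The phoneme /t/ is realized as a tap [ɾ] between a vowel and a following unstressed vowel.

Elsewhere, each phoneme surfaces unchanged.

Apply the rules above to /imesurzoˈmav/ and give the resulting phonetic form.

/i/ meets the environment for rule 1 (before a nasal consonant) → [ĩ].
/m/ stays [m].
/e/ (between /m/ and /s/): rule 1 targets it, but not before a nasal consonant → unchanged [e].
/s/ stays [s].
/u/ — between /s/ and /r/; rule 1 does not apply here → [u].
/r/ (between /u/ and /z/) is unaffected → [r].
/z/ — not in any rule's target class → [z].
Rule 1 applies to /o/ (between /z/ and /m/: before a nasal consonant) → [õ].
/m/ — not in any rule's target class → [m].
/a/ (between /m/ and /v/) is in the target of rule 1 but the environment (before a nasal consonant) is not met → [a].
/v/ — not in any rule's target class → [v].

[ĩmesurzõˈmav]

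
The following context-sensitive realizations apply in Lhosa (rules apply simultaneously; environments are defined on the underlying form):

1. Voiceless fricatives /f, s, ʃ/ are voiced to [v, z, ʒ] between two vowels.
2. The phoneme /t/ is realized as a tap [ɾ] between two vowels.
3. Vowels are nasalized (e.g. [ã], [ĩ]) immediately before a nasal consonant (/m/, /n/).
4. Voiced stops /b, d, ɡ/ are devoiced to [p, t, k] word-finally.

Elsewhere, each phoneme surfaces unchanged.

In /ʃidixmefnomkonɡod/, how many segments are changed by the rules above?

Segments that undergo a rule: /o/ → [õ] (rule 3); /o/ → [õ] (rule 3); /d/ → [t] (rule 4).
All other segments surface unchanged.

3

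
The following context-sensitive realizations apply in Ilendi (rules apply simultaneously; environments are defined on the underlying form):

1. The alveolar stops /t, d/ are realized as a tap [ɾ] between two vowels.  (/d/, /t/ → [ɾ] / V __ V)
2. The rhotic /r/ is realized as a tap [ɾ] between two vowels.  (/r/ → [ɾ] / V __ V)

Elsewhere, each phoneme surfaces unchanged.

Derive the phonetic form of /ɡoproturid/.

/ɡ/ — not in any rule's target class → [ɡ].
/o/ — not in any rule's target class → [o].
/p/ (between /o/ and /r/): no rule targets it → [p].
/r/ (between /p/ and /o/) fails the environment for rule 2, so it stays [r].
/o/ (between /r/ and /t/) is unaffected → [o].
/t/ (between /o/ and /u/): between two vowels, so rule 1 applies → [ɾ].
/u/ (between /t/ and /r/) is unaffected → [u].
/r/ (between /u/ and /i/) occurs between two vowels → [ɾ] by rule 2.
/i/ — not in any rule's target class → [i].
/d/ (word-final) fails the environment for rule 1, so it stays [d].

[ɡoproɾuɾid]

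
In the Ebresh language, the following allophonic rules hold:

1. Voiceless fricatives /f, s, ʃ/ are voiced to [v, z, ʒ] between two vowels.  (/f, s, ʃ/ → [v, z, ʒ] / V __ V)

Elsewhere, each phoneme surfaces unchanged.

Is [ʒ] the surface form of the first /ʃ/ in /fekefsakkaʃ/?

No

/ʃ/ (word-final) is in the target of rule 1 but the environment (between two vowels) is not met → [ʃ].
The actual realization is [ʃ], not [ʒ].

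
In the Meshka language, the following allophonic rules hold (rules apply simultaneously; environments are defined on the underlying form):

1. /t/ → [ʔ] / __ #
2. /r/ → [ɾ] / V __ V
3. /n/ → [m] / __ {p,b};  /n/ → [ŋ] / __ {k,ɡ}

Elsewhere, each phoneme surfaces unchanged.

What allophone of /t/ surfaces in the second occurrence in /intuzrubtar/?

[t]

/t/ (between /b/ and /a/) fails the environment for rule 1, so it stays [t].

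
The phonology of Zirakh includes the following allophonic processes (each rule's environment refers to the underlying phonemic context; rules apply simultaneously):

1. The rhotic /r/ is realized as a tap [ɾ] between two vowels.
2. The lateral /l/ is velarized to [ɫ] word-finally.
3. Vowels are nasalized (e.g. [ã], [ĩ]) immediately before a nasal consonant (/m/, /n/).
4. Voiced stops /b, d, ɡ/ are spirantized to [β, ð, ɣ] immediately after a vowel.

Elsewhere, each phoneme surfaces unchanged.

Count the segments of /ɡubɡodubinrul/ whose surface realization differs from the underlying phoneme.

Segments that undergo a rule: /b/ → [β] (rule 4); /d/ → [ð] (rule 4); /b/ → [β] (rule 4); /i/ → [ĩ] (rule 3); /l/ → [ɫ] (rule 2).
All other segments surface unchanged.

5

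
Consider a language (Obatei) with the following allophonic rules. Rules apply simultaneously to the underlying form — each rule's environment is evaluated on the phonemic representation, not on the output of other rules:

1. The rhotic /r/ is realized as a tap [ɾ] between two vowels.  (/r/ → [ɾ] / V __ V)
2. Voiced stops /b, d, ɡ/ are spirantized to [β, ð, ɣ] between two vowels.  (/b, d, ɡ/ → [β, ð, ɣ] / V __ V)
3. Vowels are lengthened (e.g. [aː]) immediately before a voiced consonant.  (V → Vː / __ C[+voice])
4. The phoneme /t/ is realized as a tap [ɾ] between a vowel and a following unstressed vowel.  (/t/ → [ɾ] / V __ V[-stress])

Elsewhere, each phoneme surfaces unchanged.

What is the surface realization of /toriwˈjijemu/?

[toːɾiːwˈjiːjeːmu]

/t/ (word-initial) is in the target of rule 4 but the environment (between a vowel and a following unstressed vowel) is not met → [t].
/o/ meets the environment for rule 3 (before a voiced consonant) → [oː].
/r/ — between /o/ and /i/, between two vowels — surfaces as [ɾ] (rule 1).
Rule 3 applies to /i/ (between /r/ and /w/: before a voiced consonant) → [iː].
/i/ (between /j/ and /j/): before a voiced consonant, so rule 3 applies → [iː].
/e/ — between /j/ and /m/, before a voiced consonant — surfaces as [eː] (rule 3).
/u/ — word-final; rule 3 does not apply here → [u].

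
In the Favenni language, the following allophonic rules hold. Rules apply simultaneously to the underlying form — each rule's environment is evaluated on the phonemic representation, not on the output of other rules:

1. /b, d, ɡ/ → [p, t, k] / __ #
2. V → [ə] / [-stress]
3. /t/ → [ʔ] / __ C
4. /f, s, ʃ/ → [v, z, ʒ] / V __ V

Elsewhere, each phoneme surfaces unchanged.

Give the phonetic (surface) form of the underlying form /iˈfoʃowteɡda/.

[əˈvoʒəwtəɡdə]

/i/ meets the environment for rule 2 (in an unstressed syllable) → [ə].
/f/ (between /i/ and /o/) occurs between two vowels → [v] by rule 4.
/o/ — between /f/ and /ʃ/; rule 2 does not apply here → [o].
/ʃ/ — between /o/ and /o/, between two vowels — surfaces as [ʒ] (rule 4).
Rule 2 applies to /o/ (between /ʃ/ and /w/: in an unstressed syllable) → [ə].
/w/ stays [w].
/t/ (between /w/ and /e/): rule 3 targets it, but not immediately before a consonant → unchanged [t].
/e/ meets the environment for rule 2 (in an unstressed syllable) → [ə].
/ɡ/ (between /e/ and /d/): rule 1 targets it, but not word-finally → unchanged [ɡ].
/d/ (between /ɡ/ and /a/) is in the target of rule 1 but the environment (word-finally) is not met → [d].
Rule 2 applies to /a/ (word-final: in an unstressed syllable) → [ə].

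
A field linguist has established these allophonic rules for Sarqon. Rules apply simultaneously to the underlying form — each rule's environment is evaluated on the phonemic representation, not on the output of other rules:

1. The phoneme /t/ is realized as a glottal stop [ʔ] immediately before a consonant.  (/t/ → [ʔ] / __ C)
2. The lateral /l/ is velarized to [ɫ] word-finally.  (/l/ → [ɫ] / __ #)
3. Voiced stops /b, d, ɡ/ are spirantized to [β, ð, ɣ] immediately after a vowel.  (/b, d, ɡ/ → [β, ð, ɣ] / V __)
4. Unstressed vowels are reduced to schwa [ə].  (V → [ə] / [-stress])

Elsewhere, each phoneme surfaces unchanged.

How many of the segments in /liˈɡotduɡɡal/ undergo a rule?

7

Segments that undergo a rule: /i/ → [ə] (rule 4); /ɡ/ → [ɣ] (rule 3); /t/ → [ʔ] (rule 1); /u/ → [ə] (rule 4); /ɡ/ → [ɣ] (rule 3); /a/ → [ə] (rule 4); /l/ → [ɫ] (rule 2).
All other segments surface unchanged.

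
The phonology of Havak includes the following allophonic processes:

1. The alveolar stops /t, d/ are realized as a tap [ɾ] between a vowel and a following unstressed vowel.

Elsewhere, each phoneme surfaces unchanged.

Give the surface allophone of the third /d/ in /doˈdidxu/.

[d]

/d/ (between /i/ and /x/): rule 1 targets it, but not between a vowel and a following unstressed vowel → unchanged [d].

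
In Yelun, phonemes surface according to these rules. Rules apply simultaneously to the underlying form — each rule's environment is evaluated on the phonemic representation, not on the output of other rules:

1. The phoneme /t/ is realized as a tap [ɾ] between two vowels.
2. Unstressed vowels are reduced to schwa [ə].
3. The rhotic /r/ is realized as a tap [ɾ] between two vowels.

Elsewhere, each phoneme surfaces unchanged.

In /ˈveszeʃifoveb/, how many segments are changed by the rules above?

4

Segments that undergo a rule: /e/ → [ə] (rule 2); /i/ → [ə] (rule 2); /o/ → [ə] (rule 2); /e/ → [ə] (rule 2).
All other segments surface unchanged.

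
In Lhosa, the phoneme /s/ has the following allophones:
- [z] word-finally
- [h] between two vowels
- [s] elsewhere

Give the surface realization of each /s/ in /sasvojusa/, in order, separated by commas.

[s], [s], [h]

Occurrence 1 (position 1): no conditioning environment matches → elsewhere allophone [s].
Occurrence 2 (position 3): no conditioning environment matches → elsewhere allophone [s].
Occurrence 3 (position 8): between two vowels → [h].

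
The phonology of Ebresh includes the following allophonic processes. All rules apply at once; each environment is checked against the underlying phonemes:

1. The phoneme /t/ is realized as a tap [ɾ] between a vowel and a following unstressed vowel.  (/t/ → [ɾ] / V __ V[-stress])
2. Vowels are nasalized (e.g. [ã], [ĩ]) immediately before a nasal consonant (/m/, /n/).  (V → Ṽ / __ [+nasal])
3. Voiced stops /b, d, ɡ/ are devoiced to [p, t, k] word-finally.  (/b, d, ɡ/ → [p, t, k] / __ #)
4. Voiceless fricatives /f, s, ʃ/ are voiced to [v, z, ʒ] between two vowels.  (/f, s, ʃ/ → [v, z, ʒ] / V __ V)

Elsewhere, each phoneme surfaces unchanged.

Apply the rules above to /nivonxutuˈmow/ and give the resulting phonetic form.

[nivõnxuɾũˈmow]

/n/ (word-initial) is unaffected → [n].
/i/ (between /n/ and /v/): rule 2 targets it, but not before a nasal consonant → unchanged [i].
/v/ stays [v].
/o/ (between /v/ and /n/) occurs before a nasal consonant → [õ] by rule 2.
/n/ stays [n].
/x/ (between /n/ and /u/): no rule targets it → [x].
/u/ (between /x/ and /t/) fails the environment for rule 2, so it stays [u].
/t/ — between /u/ and /u/, between a vowel and a following unstressed vowel — surfaces as [ɾ] (rule 1).
/u/ (between /t/ and /m/): before a nasal consonant, so rule 2 applies → [ũ].
/m/ — not in any rule's target class → [m].
/o/ (between /m/ and /w/) fails the environment for rule 2, so it stays [o].
/w/ — not in any rule's target class → [w].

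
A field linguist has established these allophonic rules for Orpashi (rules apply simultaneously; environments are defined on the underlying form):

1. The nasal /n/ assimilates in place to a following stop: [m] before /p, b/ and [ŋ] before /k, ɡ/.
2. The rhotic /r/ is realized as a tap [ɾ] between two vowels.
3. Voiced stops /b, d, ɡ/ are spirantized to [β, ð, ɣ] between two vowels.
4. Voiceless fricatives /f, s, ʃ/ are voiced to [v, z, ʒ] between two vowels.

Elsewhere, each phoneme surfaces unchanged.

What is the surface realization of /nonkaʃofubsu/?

[noŋkaʒovubsu]

/n/ (word-initial) fails the environment for rule 1, so it stays [n].
/o/ (between /n/ and /n/): no rule targets it → [o].
/n/ (between /o/ and /k/): before a labial or velar stop, so rule 1 applies → [ŋ].
/k/ (between /n/ and /a/): no rule targets it → [k].
/a/ (between /k/ and /ʃ/) is unaffected → [a].
/ʃ/ — between /a/ and /o/, between two vowels — surfaces as [ʒ] (rule 4).
/o/ stays [o].
/f/ (between /o/ and /u/) occurs between two vowels → [v] by rule 4.
/u/ stays [u].
/b/ (between /u/ and /s/) is in the target of rule 3 but the environment (between two vowels) is not met → [b].
/s/ (between /b/ and /u/) fails the environment for rule 4, so it stays [s].
/u/ — not in any rule's target class → [u].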